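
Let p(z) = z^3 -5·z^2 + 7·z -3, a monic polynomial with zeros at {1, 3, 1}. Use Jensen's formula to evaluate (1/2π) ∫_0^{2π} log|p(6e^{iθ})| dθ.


Zeros: 1, 1, 3; r = 6.
Inside |z| < r: 1, 1, 3. Outside (|z| ≥ r): ∅.
p(0) = -3, so log|p(0)| = log(3) = 1.0986.
Apply Jensen: I(r) = log|p(0)| + Σ_k log(r/|z_k|), summed over zeros inside |z| < r.
  log(r/|z_k|) for z_k = 1: log(6/1) = 1.7918
  log(r/|z_k|) for z_k = 3: log(6/3) = 0.6931
  log(r/|z_k|) for z_k = 1: log(6/1) = 1.7918
Sum over inside zeros: 4.2767.
I(r) = log|p(0)| + (inside sum) = 1.0986 + 4.2767 = 5.3753.
Closed form (all zeros inside, monic): I(r) = n·log(r) = 3·log(6) = 5.3753. ✓

I(r) ≈ 5.3753.


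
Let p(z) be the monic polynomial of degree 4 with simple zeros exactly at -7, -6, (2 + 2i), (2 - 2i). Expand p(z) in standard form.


The polynomial is p(z) = ∏_{α ∈ S} (z − α), where S = {-7, -6, (2 + 2i), (2 - 2i)}.
Expanding the product yields: p(z) = z^4 + 9·z^3 -2·z^2 -64·z + 336.
Note conjugate pairs combine to real quadratics: (z − (2+2i))(z − (2−2i)) = z² − 4z + 8.
The resulting polynomial has degree 4 and real coefficients as required.

p(z) = z^4 + 9·z^3 -2·z^2 -64·z + 336.


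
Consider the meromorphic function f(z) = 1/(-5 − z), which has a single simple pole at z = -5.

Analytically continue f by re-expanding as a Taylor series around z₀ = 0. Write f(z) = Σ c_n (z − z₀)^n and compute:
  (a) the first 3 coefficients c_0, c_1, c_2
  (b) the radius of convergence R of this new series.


Let w = z − z₀, so z = z₀ + w.
Then -5 − z = -5 − (z₀ + w) = (-5 − z₀) − w = -5 − w.
f(z) = 1/(-5 − w) = (1/(-5)) · 1/(1 − w/(-5)) = Σ_{n≥0} w^n / (-5)^(n+1).
So c_n = 1/(-5)^(n+1):
  c_0 = 1/(-5)^1 = -1/5.
  c_1 = 1/(-5)^2 = 1/25.
  c_2 = 1/(-5)^3 = -1/125.
The series is valid for |w/d| < 1, i.e. |z − z₀| < |d|.
Radius of convergence: R = |-5 − z₀| = |-5| = 5 (distance from z₀ to the singularity z = -5).

c_0 = -1/5, c_1 = 1/25, c_2 = -1/125; R = 5.


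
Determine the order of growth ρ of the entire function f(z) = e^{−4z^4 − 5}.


|e^{−4z^4 − 5}| = e^{Re(-4·z^4) + -5} ≤ e^{4|z|^4 + -5} = e^{4r^4 + -5} on |z| = r, so ρ ≤ 4. Choosing z on |z|=r so that -4·z^4 is real positive (always possible by picking arg z appropriately) gives |f(z)| = e^{4r^4 + -5}, matching the bound. The additive constant -5 does not affect log log M(r) ~ 4·log r. Hence ρ = 4.
Therefore ρ = 4.

Order ρ = 4.


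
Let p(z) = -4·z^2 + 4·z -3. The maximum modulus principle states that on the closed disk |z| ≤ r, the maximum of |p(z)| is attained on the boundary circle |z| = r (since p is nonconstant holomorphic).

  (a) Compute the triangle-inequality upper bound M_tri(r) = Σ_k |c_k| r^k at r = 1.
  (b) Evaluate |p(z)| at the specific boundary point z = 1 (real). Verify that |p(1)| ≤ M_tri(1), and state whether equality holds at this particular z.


Coefficients: c_0 = -3, c_1 = 4, c_2 = -4. Radius r = 1.
Part (a). Triangle bound: M_tri(r) = Σ_k |c_k| r^k
  = |-3|·1^0 + |4|·1^1 + |-4|·1^2
  = 3 + 4 + 4 = 11.
This bounds M(r) := max_{|z|=r} |p(z)| from above; equality holds iff all terms c_k z^k can be made to align in phase at a single z on |z|=r.
Part (b). At z = 1 (real, on the circle |z| = r):
  p(1) = (-3)·1^0 + (4)·1^1 + (-4)·1^2 = -3.
  |p(1)| = 3.
Check: |p(1)| = 3 ≤ 11 = M_tri(1). ✓ Equality does not hold at z = 1 (the coefficients have mixed signs, so the terms do not all align in phase there).

M_tri(1) = 11; |p(1)| = 3; equality at z=1: no.


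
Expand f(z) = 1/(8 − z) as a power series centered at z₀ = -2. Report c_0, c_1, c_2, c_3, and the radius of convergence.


Let w = z − z₀, so z = z₀ + w.
Then 8 − z = 8 − (z₀ + w) = (8 − z₀) − w = 10 − w.
f(z) = 1/(10 − w) = (1/(10)) · 1/(1 − w/(10)) = Σ_{n≥0} w^n / (10)^(n+1).
So c_n = 1/(10)^(n+1):
  c_0 = 1/(10)^1 = 1/10.
  c_1 = 1/(10)^2 = 1/100.
  c_2 = 1/(10)^3 = 1/1000.
  c_3 = 1/(10)^4 = 1/10000.
The series is valid for |w/d| < 1, i.e. |z − z₀| < |d|.
Radius of convergence: R = |8 − z₀| = |10| = 10 (distance from z₀ to the singularity z = 8).

c_0 = 1/10, c_1 = 1/100, c_2 = 1/1000, c_3 = 1/10000; R = 10.


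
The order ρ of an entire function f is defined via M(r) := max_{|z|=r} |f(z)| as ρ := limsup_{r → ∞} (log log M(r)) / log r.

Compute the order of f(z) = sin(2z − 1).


sin(w) is a linear combination of e^{iw} and e^{−iw} (or e^w, e^{−w} in the hyperbolic case), so |sin(w)| ≤ e^{|w|}. With w = 2z − 1, |w| ≤ 2|z| + 1 = 2r + 1 on |z| = r, giving M(r) ≤ e^{2r + 1}, so ρ ≤ 1. On a suitable ray (z = it for sin/cos; z = t for sinh/cosh, t real → ∞), |sin(2z − 1)| grows like e^{2|t|}/2, so ρ ≥ 1. Hence ρ = 1.
Therefore ρ = 1.

Order ρ = 1.


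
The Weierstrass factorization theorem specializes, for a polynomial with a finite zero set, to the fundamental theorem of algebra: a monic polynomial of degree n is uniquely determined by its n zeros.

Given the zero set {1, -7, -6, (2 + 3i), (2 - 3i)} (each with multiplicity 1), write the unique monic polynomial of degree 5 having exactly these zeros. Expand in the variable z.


The polynomial is p(z) = ∏_{α ∈ S} (z − α), where S = {1, -7, -6, (2 + 3i), (2 - 3i)}.
Expanding the product yields: p(z) = z^5 + 8·z^4 -6·z^3 -2·z^2 + 545·z -546.
Note conjugate pairs combine to real quadratics: (z − (2+3i))(z − (2−3i)) = z² − 4z + 13.
The resulting polynomial has degree 5 and real coefficients as required.

p(z) = z^5 + 8·z^4 -6·z^3 -2·z^2 + 545·z -546.


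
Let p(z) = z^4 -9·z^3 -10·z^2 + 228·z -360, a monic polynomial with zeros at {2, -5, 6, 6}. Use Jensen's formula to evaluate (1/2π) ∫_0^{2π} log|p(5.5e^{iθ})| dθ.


Zeros: -5, 2, 6, 6; r = 5.5.
Inside |z| < r: -5, 2. Outside (|z| ≥ r): 6, 6.
p(0) = -360, so log|p(0)| = log(360) = 5.8861.
Apply Jensen: I(r) = log|p(0)| + Σ_k log(r/|z_k|), summed over zeros inside |z| < r.
  log(r/|z_k|) for z_k = 2: log(5.5/2) = 1.0116
  log(r/|z_k|) for z_k = -5: log(5.5/5) = 0.0953
  Outside zeros (6, 6) contribute nothing to the Jensen sum.
Sum over inside zeros: 1.1069.
I(r) = log|p(0)| + (inside sum) = 5.8861 + 1.1069 = 6.9930.
Note: since some zeros are outside |z| ≤ r, the simplified n·log(r) form does NOT apply — only the inside zeros contribute.

I(r) ≈ 6.9930.


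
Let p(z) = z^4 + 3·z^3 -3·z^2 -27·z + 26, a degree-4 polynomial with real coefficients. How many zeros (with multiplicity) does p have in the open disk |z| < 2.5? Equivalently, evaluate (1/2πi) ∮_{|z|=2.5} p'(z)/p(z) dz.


The zeros of p are: 1, (-3 + 2i), (-3 - 2i), 2.
Their magnitudes are: 1, 3.606, 3.606, 2.
Zeros with |z| < R = 2.5: 1, 2.
Count = 2.
By the argument principle, (1/2πi) ∮_{|z|=R} p'(z)/p(z) dz equals exactly this count.

Number of zeros inside |z| < 2.5: 2.


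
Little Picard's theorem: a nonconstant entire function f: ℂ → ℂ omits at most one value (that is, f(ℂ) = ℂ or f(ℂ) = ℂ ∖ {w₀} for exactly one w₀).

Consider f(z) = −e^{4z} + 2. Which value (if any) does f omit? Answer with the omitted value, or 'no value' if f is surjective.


Little Picard bounds the complement of f(ℂ) to at most one point.
e^{4z} is never zero on ℂ, so -1·e^{4z} takes every value in ℂ ∖ {0}. Adding 2 shifts the range to ℂ ∖ {2}. Thus f omits exactly the value 2.

Omitted value: 2.


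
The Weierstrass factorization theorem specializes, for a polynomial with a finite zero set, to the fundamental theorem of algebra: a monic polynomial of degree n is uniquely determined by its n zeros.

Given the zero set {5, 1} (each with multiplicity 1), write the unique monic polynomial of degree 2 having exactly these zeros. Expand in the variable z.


The polynomial is p(z) = ∏_{α ∈ S} (z − α), where S = {5, 1}.
Expanding the product yields: p(z) = z^2 -6·z + 5.
The resulting polynomial has degree 2 and real coefficients as required.

p(z) = z^2 -6·z + 5.


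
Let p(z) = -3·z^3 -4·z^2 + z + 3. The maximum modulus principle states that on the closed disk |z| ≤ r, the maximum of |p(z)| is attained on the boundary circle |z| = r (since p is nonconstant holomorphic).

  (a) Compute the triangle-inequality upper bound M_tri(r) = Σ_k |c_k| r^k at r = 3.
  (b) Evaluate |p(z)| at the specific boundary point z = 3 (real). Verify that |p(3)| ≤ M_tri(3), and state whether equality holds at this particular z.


Coefficients: c_0 = 3, c_1 = 1, c_2 = -4, c_3 = -3. Radius r = 3.
Part (a). Triangle bound: M_tri(r) = Σ_k |c_k| r^k
  = |3|·3^0 + |1|·3^1 + |-4|·3^2 + |-3|·3^3
  = 3 + 3 + 36 + 81 = 123.
This bounds M(r) := max_{|z|=r} |p(z)| from above; equality holds iff all terms c_k z^k can be made to align in phase at a single z on |z|=r.
Part (b). At z = 3 (real, on the circle |z| = r):
  p(3) = (3)·3^0 + (1)·3^1 + (-4)·3^2 + (-3)·3^3 = -111.
  |p(3)| = 111.
Check: |p(3)| = 111 ≤ 123 = M_tri(3). ✓ Equality does not hold at z = 3 (the coefficients have mixed signs, so the terms do not all align in phase there).

M_tri(3) = 123; |p(3)| = 111; equality at z=3: no.


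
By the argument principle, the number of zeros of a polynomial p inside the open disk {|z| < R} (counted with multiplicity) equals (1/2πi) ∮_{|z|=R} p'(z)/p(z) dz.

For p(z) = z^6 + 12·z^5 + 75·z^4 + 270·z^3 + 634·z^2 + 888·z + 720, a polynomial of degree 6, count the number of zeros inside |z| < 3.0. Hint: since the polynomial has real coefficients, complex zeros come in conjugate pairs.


The zeros of p are: (-3 + 3i), (-3 - 3i), (-1 + 2i), (-1 - 2i), (-2 + 2i), (-2 - 2i).
Their magnitudes are: 4.243, 4.243, 2.236, 2.236, 2.828, 2.828.
Zeros with |z| < R = 3.0: (-1 + 2i), (-1 - 2i), (-2 + 2i), (-2 - 2i).
Count = 4.
By the argument principle, (1/2πi) ∮_{|z|=R} p'(z)/p(z) dz equals exactly this count.

Number of zeros inside |z| < 3.0: 4.


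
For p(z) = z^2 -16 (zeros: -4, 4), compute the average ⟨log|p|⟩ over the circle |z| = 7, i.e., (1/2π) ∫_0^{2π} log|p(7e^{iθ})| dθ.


Zeros: -4, 4; r = 7.
Inside |z| < r: -4, 4. Outside (|z| ≥ r): ∅.
p(0) = -16, so log|p(0)| = log(16) = 2.7726.
Apply Jensen: I(r) = log|p(0)| + Σ_k log(r/|z_k|), summed over zeros inside |z| < r.
  log(r/|z_k|) for z_k = -4: log(7/4) = 0.5596
  log(r/|z_k|) for z_k = 4: log(7/4) = 0.5596
Sum over inside zeros: 1.1192.
I(r) = log|p(0)| + (inside sum) = 2.7726 + 1.1192 = 3.8918.
Closed form (all zeros inside, monic): I(r) = n·log(r) = 2·log(7) = 3.8918. ✓

I(r) ≈ 3.8918.


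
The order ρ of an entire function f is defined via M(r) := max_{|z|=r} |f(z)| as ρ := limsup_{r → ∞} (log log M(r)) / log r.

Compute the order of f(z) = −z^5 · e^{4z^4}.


M(r) = max_{|z|=r} |-1|·|z|^5·|e^{4z^4}| = 1·r^5 · e^{4r^4} (the factors attain their maxima compatibly on |z|=r). Then log M(r) = log 1 + 5·log r + 4r^4, dominated by the last term, so log log M(r) ~ 4·log r. The polynomial factor -1z^5 contributes only a log r term and does not affect the order. ρ = 4.
Therefore ρ = 4.

Order ρ = 4.


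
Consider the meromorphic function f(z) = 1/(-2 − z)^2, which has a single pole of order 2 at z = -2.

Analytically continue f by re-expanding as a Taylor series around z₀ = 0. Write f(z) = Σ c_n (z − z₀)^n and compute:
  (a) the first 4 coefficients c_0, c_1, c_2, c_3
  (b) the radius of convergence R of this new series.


Let w = z − z₀, so z = z₀ + w.
Then -2 − z = -2 − (z₀ + w) = (-2 − z₀) − w = -2 − w.
f(z) = 1/(-2 − w)^2 = (1/(-2)^2) · (1 − w/(-2))^{−2}.
By the binomial series (1−u)^{−2} = Σ_{n≥0} C(n+1, 1) u^n for |u|<1, with u = w/(-2):
  c_n = C(n+1, 1) / (-2)^(n+2).
  c_0 = 1/(-2)^2 = 1/4.
  c_1 = 2/(-2)^3 = -1/4.
  c_2 = 3/(-2)^4 = 3/16.
  c_3 = 4/(-2)^5 = -1/8.
The series is valid for |w/d| < 1, i.e. |z − z₀| < |d|.
Radius of convergence: R = |-2 − z₀| = |-2| = 2 (distance from z₀ to the singularity z = -2).

c_0 = 1/4, c_1 = -1/4, c_2 = 3/16, c_3 = -1/8; R = 2.


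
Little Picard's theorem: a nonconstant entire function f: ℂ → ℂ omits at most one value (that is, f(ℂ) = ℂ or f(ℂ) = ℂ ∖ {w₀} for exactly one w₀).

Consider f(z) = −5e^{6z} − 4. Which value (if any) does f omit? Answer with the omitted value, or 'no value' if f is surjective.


Little Picard bounds the complement of f(ℂ) to at most one point.
e^{6z} is never zero on ℂ, so -5·e^{6z} takes every value in ℂ ∖ {0}. Adding -4 shifts the range to ℂ ∖ {-4}. Thus f omits exactly the value -4.

Omitted value: -4.


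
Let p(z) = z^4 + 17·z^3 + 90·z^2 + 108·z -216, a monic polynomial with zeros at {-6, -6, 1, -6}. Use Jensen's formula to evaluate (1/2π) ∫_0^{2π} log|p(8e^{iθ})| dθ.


Zeros: -6, -6, -6, 1; r = 8.
Inside |z| < r: -6, -6, -6, 1. Outside (|z| ≥ r): ∅.
p(0) = -216, so log|p(0)| = log(216) = 5.3753.
Apply Jensen: I(r) = log|p(0)| + Σ_k log(r/|z_k|), summed over zeros inside |z| < r.
  log(r/|z_k|) for z_k = -6: log(8/6) = 0.2877
  log(r/|z_k|) for z_k = -6: log(8/6) = 0.2877
  log(r/|z_k|) for z_k = 1: log(8/1) = 2.0794
  log(r/|z_k|) for z_k = -6: log(8/6) = 0.2877
Sum over inside zeros: 2.9425.
I(r) = log|p(0)| + (inside sum) = 5.3753 + 2.9425 = 8.3178.
Closed form (all zeros inside, monic): I(r) = n·log(r) = 4·log(8) = 8.3178. ✓

I(r) ≈ 8.3178.


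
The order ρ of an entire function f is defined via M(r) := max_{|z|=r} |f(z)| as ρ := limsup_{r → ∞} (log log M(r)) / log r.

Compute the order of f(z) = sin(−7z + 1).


sin(w) is a linear combination of e^{iw} and e^{−iw} (or e^w, e^{−w} in the hyperbolic case), so |sin(w)| ≤ e^{|w|}. With w = −7z + 1, |w| ≤ 7|z| + 1 = 7r + 1 on |z| = r, giving M(r) ≤ e^{7r + 1}, so ρ ≤ 1. On a suitable ray (z = it for sin/cos; z = t for sinh/cosh, t real → ∞), |sin(−7z + 1)| grows like e^{7|t|}/2, so ρ ≥ 1. Hence ρ = 1.
Therefore ρ = 1.

Order ρ = 1.


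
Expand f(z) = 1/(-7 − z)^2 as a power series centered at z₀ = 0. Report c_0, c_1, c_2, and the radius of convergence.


Let w = z − z₀, so z = z₀ + w.
Then -7 − z = -7 − (z₀ + w) = (-7 − z₀) − w = -7 − w.
f(z) = 1/(-7 − w)^2 = (1/(-7)^2) · (1 − w/(-7))^{−2}.
By the binomial series (1−u)^{−2} = Σ_{n≥0} C(n+1, 1) u^n for |u|<1, with u = w/(-7):
  c_n = C(n+1, 1) / (-7)^(n+2).
  c_0 = 1/(-7)^2 = 1/49.
  c_1 = 2/(-7)^3 = -2/343.
  c_2 = 3/(-7)^4 = 3/2401.
The series is valid for |w/d| < 1, i.e. |z − z₀| < |d|.
Radius of convergence: R = |-7 − z₀| = |-7| = 7 (distance from z₀ to the singularity z = -7).

c_0 = 1/49, c_1 = -2/343, c_2 = 3/2401; R = 7.


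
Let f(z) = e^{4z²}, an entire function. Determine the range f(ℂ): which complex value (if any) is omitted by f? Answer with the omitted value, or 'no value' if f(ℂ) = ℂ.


Little Picard bounds the complement of f(ℂ) to at most one point.
The exponent g(z) = 4z² is a nonconstant polynomial, hence surjective onto ℂ. So e^{g(z)} takes every value in {e^w : w ∈ ℂ} = ℂ ∖ {0}. Adding 0 shifts the range to ℂ ∖ {0}. f omits exactly 0.

Omitted value: 0.


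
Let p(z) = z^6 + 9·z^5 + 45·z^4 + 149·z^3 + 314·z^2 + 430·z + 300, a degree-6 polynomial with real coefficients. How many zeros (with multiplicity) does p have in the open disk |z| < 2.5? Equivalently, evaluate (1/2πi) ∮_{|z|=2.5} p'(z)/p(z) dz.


The zeros of p are: -2, (-1 + 3i), (-1 - 3i), (-1 + 2i), (-1 - 2i), -3.
Their magnitudes are: 2, 3.162, 3.162, 2.236, 2.236, 3.
Zeros with |z| < R = 2.5: -2, (-1 + 2i), (-1 - 2i).
Count = 3.
By the argument principle, (1/2πi) ∮_{|z|=R} p'(z)/p(z) dz equals exactly this count.

Number of zeros inside |z| < 2.5: 3.


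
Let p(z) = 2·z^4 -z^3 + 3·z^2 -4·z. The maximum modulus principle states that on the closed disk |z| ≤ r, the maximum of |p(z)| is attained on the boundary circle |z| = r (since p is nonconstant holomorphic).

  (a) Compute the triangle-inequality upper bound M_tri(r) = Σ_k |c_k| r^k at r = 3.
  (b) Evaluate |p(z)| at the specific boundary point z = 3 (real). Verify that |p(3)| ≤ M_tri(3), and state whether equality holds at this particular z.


Coefficients: c_0 = 0, c_1 = -4, c_2 = 3, c_3 = -1, c_4 = 2. Radius r = 3.
Part (a). Triangle bound: M_tri(r) = Σ_k |c_k| r^k
  = |0|·3^0 + |-4|·3^1 + |3|·3^2 + |-1|·3^3 + |2|·3^4
  = 0 + 12 + 27 + 27 + 162 = 228.
This bounds M(r) := max_{|z|=r} |p(z)| from above; equality holds iff all terms c_k z^k can be made to align in phase at a single z on |z|=r.
Part (b). At z = 3 (real, on the circle |z| = r):
  p(3) = (0)·3^0 + (-4)·3^1 + (3)·3^2 + (-1)·3^3 + (2)·3^4 = 150.
  |p(3)| = 150.
Check: |p(3)| = 150 ≤ 228 = M_tri(3). ✓ Equality does not hold at z = 3 (the coefficients have mixed signs, so the terms do not all align in phase there).

M_tri(3) = 228; |p(3)| = 150; equality at z=3: no.


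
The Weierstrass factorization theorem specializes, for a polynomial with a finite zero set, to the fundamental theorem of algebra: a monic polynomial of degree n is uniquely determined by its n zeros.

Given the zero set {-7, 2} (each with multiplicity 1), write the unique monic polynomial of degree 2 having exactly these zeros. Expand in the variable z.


The polynomial is p(z) = ∏_{α ∈ S} (z − α), where S = {-7, 2}.
Expanding the product yields: p(z) = z^2 + 5·z -14.
The resulting polynomial has degree 2 and real coefficients as required.

p(z) = z^2 + 5·z -14.


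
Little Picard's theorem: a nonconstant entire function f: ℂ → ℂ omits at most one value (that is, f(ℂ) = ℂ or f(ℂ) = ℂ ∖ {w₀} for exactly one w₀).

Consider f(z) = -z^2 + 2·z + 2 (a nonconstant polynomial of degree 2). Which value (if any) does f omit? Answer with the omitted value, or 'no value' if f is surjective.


Little Picard bounds the complement of f(ℂ) to at most one point.
For every w ∈ ℂ, the equation p(z) − w = 0 is a nonconstant polynomial in z and hence has at least one root by the fundamental theorem of algebra. So p is surjective onto ℂ, omitting no value.

Omitted value: no value.


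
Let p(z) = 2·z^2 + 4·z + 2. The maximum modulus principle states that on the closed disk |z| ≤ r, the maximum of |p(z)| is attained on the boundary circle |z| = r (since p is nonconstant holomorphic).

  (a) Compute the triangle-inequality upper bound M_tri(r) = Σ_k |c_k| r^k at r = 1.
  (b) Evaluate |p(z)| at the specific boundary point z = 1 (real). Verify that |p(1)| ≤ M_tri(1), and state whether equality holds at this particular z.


Coefficients: c_0 = 2, c_1 = 4, c_2 = 2. Radius r = 1.
Part (a). Triangle bound: M_tri(r) = Σ_k |c_k| r^k
  = |2|·1^0 + |4|·1^1 + |2|·1^2
  = 2 + 4 + 2 = 8.
This bounds M(r) := max_{|z|=r} |p(z)| from above; equality holds iff all terms c_k z^k can be made to align in phase at a single z on |z|=r.
Part (b). At z = 1 (real, on the circle |z| = r):
  p(1) = (2)·1^0 + (4)·1^1 + (2)·1^2 = 8.
  |p(1)| = 8.
Since all nonzero coefficients share the same sign, |p(1)| = 8 = M_tri(1); the triangle bound is attained at z = 1, so in fact M(r) = 8.

M_tri(1) = 8; |p(1)| = 8; equality at z=1: yes.


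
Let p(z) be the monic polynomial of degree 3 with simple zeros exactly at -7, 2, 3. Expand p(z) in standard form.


The polynomial is p(z) = ∏_{α ∈ S} (z − α), where S = {-7, 2, 3}.
Expanding the product yields: p(z) = z^3 + 2·z^2 -29·z + 42.
The resulting polynomial has degree 3 and real coefficients as required.

p(z) = z^3 + 2·z^2 -29·z + 42.


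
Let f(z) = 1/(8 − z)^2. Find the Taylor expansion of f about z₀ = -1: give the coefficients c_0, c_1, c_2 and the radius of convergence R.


Let w = z − z₀, so z = z₀ + w.
Then 8 − z = 8 − (z₀ + w) = (8 − z₀) − w = 9 − w.
f(z) = 1/(9 − w)^2 = (1/(9)^2) · (1 − w/(9))^{−2}.
By the binomial series (1−u)^{−2} = Σ_{n≥0} C(n+1, 1) u^n for |u|<1, with u = w/(9):
  c_n = C(n+1, 1) / (9)^(n+2).
  c_0 = 1/(9)^2 = 1/81.
  c_1 = 2/(9)^3 = 2/729.
  c_2 = 3/(9)^4 = 1/2187.
The series is valid for |w/d| < 1, i.e. |z − z₀| < |d|.
Radius of convergence: R = |8 − z₀| = |9| = 9 (distance from z₀ to the singularity z = 8).

c_0 = 1/81, c_1 = 2/729, c_2 = 1/2187; R = 9.


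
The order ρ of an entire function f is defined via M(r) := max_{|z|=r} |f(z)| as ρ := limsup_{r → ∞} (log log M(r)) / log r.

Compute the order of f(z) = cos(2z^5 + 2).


Write cos(w) = (e^{iw} ± e^{−iw})/(2 or 2i), so |cos(w)| ≤ e^{|w|}. With w = 2z^5 + 2, |w| ≤ 2r^5 + 2 on |z|=r, giving M(r) ≤ e^{2r^5 + 2} and ρ ≤ 5. For the lower bound, choose z on |z|=r with 2z^5 purely imaginary of modulus 2r^5; then |cos(2z^5 + 2)| grows like e^{2r^5}/2, so ρ ≥ 5. Hence ρ = 5.
Therefore ρ = 5.

Order ρ = 5.


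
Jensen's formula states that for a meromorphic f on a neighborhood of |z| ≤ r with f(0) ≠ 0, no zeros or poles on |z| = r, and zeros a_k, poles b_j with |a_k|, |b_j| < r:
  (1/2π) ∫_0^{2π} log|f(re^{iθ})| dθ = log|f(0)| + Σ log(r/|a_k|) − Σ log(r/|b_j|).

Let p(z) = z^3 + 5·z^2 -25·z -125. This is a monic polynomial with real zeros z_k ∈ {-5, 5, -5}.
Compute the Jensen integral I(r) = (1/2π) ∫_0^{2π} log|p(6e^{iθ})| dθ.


Zeros: -5, -5, 5; r = 6.
Inside |z| < r: -5, -5, 5. Outside (|z| ≥ r): ∅.
p(0) = -125, so log|p(0)| = log(125) = 4.8283.
Apply Jensen: I(r) = log|p(0)| + Σ_k log(r/|z_k|), summed over zeros inside |z| < r.
  log(r/|z_k|) for z_k = -5: log(6/5) = 0.1823
  log(r/|z_k|) for z_k = 5: log(6/5) = 0.1823
  log(r/|z_k|) for z_k = -5: log(6/5) = 0.1823
Sum over inside zeros: 0.5470.
I(r) = log|p(0)| + (inside sum) = 4.8283 + 0.5470 = 5.3753.
Closed form (all zeros inside, monic): I(r) = n·log(r) = 3·log(6) = 5.3753. ✓

I(r) ≈ 5.3753.


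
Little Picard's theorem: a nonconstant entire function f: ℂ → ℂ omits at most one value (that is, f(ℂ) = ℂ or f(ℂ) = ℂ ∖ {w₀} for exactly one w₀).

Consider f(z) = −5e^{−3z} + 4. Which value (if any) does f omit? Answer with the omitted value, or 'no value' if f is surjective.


Little Picard bounds the complement of f(ℂ) to at most one point.
e^{−3z} is never zero on ℂ, so -5·e^{−3z} takes every value in ℂ ∖ {0}. Adding 4 shifts the range to ℂ ∖ {4}. Thus f omits exactly the value 4.

Omitted value: 4.


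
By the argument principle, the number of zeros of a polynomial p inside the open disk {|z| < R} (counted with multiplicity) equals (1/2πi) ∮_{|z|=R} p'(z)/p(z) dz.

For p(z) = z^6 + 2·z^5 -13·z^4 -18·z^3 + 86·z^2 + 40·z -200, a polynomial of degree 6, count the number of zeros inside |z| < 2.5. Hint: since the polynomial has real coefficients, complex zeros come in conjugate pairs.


The zeros of p are: -2, (2 + 1i), (2 - 1i), (-3 + 1i), (-3 - 1i), 2.
Their magnitudes are: 2, 2.236, 2.236, 3.162, 3.162, 2.
Zeros with |z| < R = 2.5: -2, (2 + 1i), (2 - 1i), 2.
Count = 4.
By the argument principle, (1/2πi) ∮_{|z|=R} p'(z)/p(z) dz equals exactly this count.

Number of zeros inside |z| < 2.5: 4.


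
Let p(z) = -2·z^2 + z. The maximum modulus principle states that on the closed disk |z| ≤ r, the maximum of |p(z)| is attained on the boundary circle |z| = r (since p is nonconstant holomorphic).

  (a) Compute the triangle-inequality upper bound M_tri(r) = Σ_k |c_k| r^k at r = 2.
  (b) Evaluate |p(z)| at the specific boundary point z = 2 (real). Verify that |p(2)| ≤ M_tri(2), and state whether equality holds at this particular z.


Coefficients: c_0 = 0, c_1 = 1, c_2 = -2. Radius r = 2.
Part (a). Triangle bound: M_tri(r) = Σ_k |c_k| r^k
  = |0|·2^0 + |1|·2^1 + |-2|·2^2
  = 0 + 2 + 8 = 10.
This bounds M(r) := max_{|z|=r} |p(z)| from above; equality holds iff all terms c_k z^k can be made to align in phase at a single z on |z|=r.
Part (b). At z = 2 (real, on the circle |z| = r):
  p(2) = (0)·2^0 + (1)·2^1 + (-2)·2^2 = -6.
  |p(2)| = 6.
Check: |p(2)| = 6 ≤ 10 = M_tri(2). ✓ Equality does not hold at z = 2 (the coefficients have mixed signs, so the terms do not all align in phase there).

M_tri(2) = 10; |p(2)| = 6; equality at z=2: no.


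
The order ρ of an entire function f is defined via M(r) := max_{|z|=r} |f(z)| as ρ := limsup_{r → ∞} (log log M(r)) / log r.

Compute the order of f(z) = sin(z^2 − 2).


Write sin(w) = (e^{iw} ± e^{−iw})/(2 or 2i), so |sin(w)| ≤ e^{|w|}. With w = z^2 − 2, |w| ≤ 1r^2 + 2 on |z|=r, giving M(r) ≤ e^{1r^2 + 2} and ρ ≤ 2. For the lower bound, choose z on |z|=r with 1z^2 purely imaginary of modulus 1r^2; then |sin(z^2 − 2)| grows like e^{1r^2}/2, so ρ ≥ 2. Hence ρ = 2.
Therefore ρ = 2.

Order ρ = 2.


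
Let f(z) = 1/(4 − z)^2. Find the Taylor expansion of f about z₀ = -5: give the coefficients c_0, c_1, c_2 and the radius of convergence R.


Let w = z − z₀, so z = z₀ + w.
Then 4 − z = 4 − (z₀ + w) = (4 − z₀) − w = 9 − w.
f(z) = 1/(9 − w)^2 = (1/(9)^2) · (1 − w/(9))^{−2}.
By the binomial series (1−u)^{−2} = Σ_{n≥0} C(n+1, 1) u^n for |u|<1, with u = w/(9):
  c_n = C(n+1, 1) / (9)^(n+2).
  c_0 = 1/(9)^2 = 1/81.
  c_1 = 2/(9)^3 = 2/729.
  c_2 = 3/(9)^4 = 1/2187.
The series is valid for |w/d| < 1, i.e. |z − z₀| < |d|.
Radius of convergence: R = |4 − z₀| = |9| = 9 (distance from z₀ to the singularity z = 4).

c_0 = 1/81, c_1 = 2/729, c_2 = 1/2187; R = 9.


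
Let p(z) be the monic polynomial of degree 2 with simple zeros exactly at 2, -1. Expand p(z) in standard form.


The polynomial is p(z) = ∏_{α ∈ S} (z − α), where S = {2, -1}.
Expanding the product yields: p(z) = z^2 -z -2.
The resulting polynomial has degree 2 and real coefficients as required.

p(z) = z^2 -z -2.


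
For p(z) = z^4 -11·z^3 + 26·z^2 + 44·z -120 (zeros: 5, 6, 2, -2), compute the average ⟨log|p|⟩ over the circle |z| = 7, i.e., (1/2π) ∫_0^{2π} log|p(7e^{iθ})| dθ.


Zeros: -2, 2, 5, 6; r = 7.
Inside |z| < r: -2, 2, 5, 6. Outside (|z| ≥ r): ∅.
p(0) = -120, so log|p(0)| = log(120) = 4.7875.
Apply Jensen: I(r) = log|p(0)| + Σ_k log(r/|z_k|), summed over zeros inside |z| < r.
  log(r/|z_k|) for z_k = 5: log(7/5) = 0.3365
  log(r/|z_k|) for z_k = 6: log(7/6) = 0.1542
  log(r/|z_k|) for z_k = 2: log(7/2) = 1.2528
  log(r/|z_k|) for z_k = -2: log(7/2) = 1.2528
Sum over inside zeros: 2.9961.
I(r) = log|p(0)| + (inside sum) = 4.7875 + 2.9961 = 7.7836.
Closed form (all zeros inside, monic): I(r) = n·log(r) = 4·log(7) = 7.7836. ✓

I(r) ≈ 7.7836.


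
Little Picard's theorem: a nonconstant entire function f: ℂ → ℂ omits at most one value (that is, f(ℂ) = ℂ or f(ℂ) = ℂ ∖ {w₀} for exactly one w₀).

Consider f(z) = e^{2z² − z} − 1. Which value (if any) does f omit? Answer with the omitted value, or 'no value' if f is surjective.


Little Picard bounds the complement of f(ℂ) to at most one point.
The exponent g(z) = 2z² − z is a nonconstant polynomial, hence surjective onto ℂ. So e^{g(z)} takes every value in {e^w : w ∈ ℂ} = ℂ ∖ {0}. Adding -1 shifts the range to ℂ ∖ {-1}. f omits exactly -1.

Omitted value: -1.


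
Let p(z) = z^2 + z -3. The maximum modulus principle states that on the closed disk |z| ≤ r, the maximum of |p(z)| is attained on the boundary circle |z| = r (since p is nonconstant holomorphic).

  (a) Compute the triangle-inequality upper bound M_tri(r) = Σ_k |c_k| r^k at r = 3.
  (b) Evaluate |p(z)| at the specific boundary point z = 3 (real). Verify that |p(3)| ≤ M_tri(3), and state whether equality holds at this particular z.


Coefficients: c_0 = -3, c_1 = 1, c_2 = 1. Radius r = 3.
Part (a). Triangle bound: M_tri(r) = Σ_k |c_k| r^k
  = |-3|·3^0 + |1|·3^1 + |1|·3^2
  = 3 + 3 + 9 = 15.
This bounds M(r) := max_{|z|=r} |p(z)| from above; equality holds iff all terms c_k z^k can be made to align in phase at a single z on |z|=r.
Part (b). At z = 3 (real, on the circle |z| = r):
  p(3) = (-3)·3^0 + (1)·3^1 + (1)·3^2 = 9.
  |p(3)| = 9.
Check: |p(3)| = 9 ≤ 15 = M_tri(3). ✓ Equality does not hold at z = 3 (the coefficients have mixed signs, so the terms do not all align in phase there).

M_tri(3) = 15; |p(3)| = 9; equality at z=3: no.


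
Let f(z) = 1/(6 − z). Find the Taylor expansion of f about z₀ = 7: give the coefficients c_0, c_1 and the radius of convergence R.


Let w = z − z₀, so z = z₀ + w.
Then 6 − z = 6 − (z₀ + w) = (6 − z₀) − w = -1 − w.
f(z) = 1/(-1 − w) = (1/(-1)) · 1/(1 − w/(-1)) = Σ_{n≥0} w^n / (-1)^(n+1).
So c_n = 1/(-1)^(n+1):
  c_0 = 1/(-1)^1 = -1.
  c_1 = 1/(-1)^2 = 1.
The series is valid for |w/d| < 1, i.e. |z − z₀| < |d|.
Radius of convergence: R = |6 − z₀| = |-1| = 1 (distance from z₀ to the singularity z = 6).

c_0 = -1, c_1 = 1; R = 1.


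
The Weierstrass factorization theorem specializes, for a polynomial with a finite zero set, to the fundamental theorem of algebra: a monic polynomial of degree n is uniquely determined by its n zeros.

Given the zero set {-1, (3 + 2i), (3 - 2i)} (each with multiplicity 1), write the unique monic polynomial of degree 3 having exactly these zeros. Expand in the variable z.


The polynomial is p(z) = ∏_{α ∈ S} (z − α), where S = {-1, (3 + 2i), (3 - 2i)}.
Expanding the product yields: p(z) = z^3 -5·z^2 + 7·z + 13.
Note conjugate pairs combine to real quadratics: (z − (3+2i))(z − (3−2i)) = z² − 6z + 13.
The resulting polynomial has degree 3 and real coefficients as required.

p(z) = z^3 -5·z^2 + 7·z + 13.


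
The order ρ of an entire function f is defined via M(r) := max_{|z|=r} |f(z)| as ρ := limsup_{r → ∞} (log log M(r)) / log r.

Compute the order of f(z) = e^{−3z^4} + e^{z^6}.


Each summand is entire of order 4 and 6 respectively (as in the single-exponential case). The order of a sum is at most the max of the orders, so ρ ≤ 6. For the lower bound: on |z|=r choose arg z so that 1z^6 is real positive; then |e^{1z^6}| = e^{1r^6} while |e^{-3z^4}| ≤ e^{3r^4} = o(e^{1r^6}). So |f| ≥ e^{1r^6}(1 − o(1)) and ρ ≥ 6. Hence ρ = max(4, 6) = 6.
Therefore ρ = 6.

Order ρ = 6.


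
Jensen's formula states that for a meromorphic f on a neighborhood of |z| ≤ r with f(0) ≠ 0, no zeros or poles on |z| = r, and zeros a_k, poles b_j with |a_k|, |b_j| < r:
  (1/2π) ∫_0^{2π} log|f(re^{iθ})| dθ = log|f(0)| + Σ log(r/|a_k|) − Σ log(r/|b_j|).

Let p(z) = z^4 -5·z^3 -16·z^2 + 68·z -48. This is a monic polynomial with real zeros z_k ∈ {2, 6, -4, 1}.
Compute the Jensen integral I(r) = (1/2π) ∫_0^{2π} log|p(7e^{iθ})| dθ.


Zeros: -4, 1, 2, 6; r = 7.
Inside |z| < r: -4, 1, 2, 6. Outside (|z| ≥ r): ∅.
p(0) = -48, so log|p(0)| = log(48) = 3.8712.
Apply Jensen: I(r) = log|p(0)| + Σ_k log(r/|z_k|), summed over zeros inside |z| < r.
  log(r/|z_k|) for z_k = 2: log(7/2) = 1.2528
  log(r/|z_k|) for z_k = 6: log(7/6) = 0.1542
  log(r/|z_k|) for z_k = -4: log(7/4) = 0.5596
  log(r/|z_k|) for z_k = 1: log(7/1) = 1.9459
Sum over inside zeros: 3.9124.
I(r) = log|p(0)| + (inside sum) = 3.8712 + 3.9124 = 7.7836.
Closed form (all zeros inside, monic): I(r) = n·log(r) = 4·log(7) = 7.7836. ✓

I(r) ≈ 7.7836.


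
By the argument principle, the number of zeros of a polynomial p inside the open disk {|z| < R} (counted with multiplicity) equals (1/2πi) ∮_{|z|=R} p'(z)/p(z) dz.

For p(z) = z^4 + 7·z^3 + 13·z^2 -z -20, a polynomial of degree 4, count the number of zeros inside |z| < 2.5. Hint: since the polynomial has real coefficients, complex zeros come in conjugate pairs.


The zeros of p are: 1, -4, (-2 + 1i), (-2 - 1i).
Their magnitudes are: 1, 4, 2.236, 2.236.
Zeros with |z| < R = 2.5: 1, (-2 + 1i), (-2 - 1i).
Count = 3.
By the argument principle, (1/2πi) ∮_{|z|=R} p'(z)/p(z) dz equals exactly this count.

Number of zeros inside |z| < 2.5: 3.


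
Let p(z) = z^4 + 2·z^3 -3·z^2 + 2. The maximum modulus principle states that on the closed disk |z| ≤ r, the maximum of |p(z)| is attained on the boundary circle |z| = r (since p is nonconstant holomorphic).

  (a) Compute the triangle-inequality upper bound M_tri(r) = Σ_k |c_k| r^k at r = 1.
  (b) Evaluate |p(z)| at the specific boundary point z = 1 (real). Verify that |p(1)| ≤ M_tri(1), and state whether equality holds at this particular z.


Coefficients: c_0 = 2, c_1 = 0, c_2 = -3, c_3 = 2, c_4 = 1. Radius r = 1.
Part (a). Triangle bound: M_tri(r) = Σ_k |c_k| r^k
  = |2|·1^0 + |0|·1^1 + |-3|·1^2 + |2|·1^3 + |1|·1^4
  = 2 + 0 + 3 + 2 + 1 = 8.
This bounds M(r) := max_{|z|=r} |p(z)| from above; equality holds iff all terms c_k z^k can be made to align in phase at a single z on |z|=r.
Part (b). At z = 1 (real, on the circle |z| = r):
  p(1) = (2)·1^0 + (0)·1^1 + (-3)·1^2 + (2)·1^3 + (1)·1^4 = 2.
  |p(1)| = 2.
Check: |p(1)| = 2 ≤ 8 = M_tri(1). ✓ Equality does not hold at z = 1 (the coefficients have mixed signs, so the terms do not all align in phase there).

M_tri(1) = 8; |p(1)| = 2; equality at z=1: no.


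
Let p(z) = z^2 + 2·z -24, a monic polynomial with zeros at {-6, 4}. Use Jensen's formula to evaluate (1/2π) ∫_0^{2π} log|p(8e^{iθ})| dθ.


Zeros: -6, 4; r = 8.
Inside |z| < r: -6, 4. Outside (|z| ≥ r): ∅.
p(0) = -24, so log|p(0)| = log(24) = 3.1781.
Apply Jensen: I(r) = log|p(0)| + Σ_k log(r/|z_k|), summed over zeros inside |z| < r.
  log(r/|z_k|) for z_k = -6: log(8/6) = 0.2877
  log(r/|z_k|) for z_k = 4: log(8/4) = 0.6931
Sum over inside zeros: 0.9808.
I(r) = log|p(0)| + (inside sum) = 3.1781 + 0.9808 = 4.1589.
Closed form (all zeros inside, monic): I(r) = n·log(r) = 2·log(8) = 4.1589. ✓

I(r) ≈ 4.1589.


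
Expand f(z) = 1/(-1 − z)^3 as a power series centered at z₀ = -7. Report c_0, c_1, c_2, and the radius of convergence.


Let w = z − z₀, so z = z₀ + w.
Then -1 − z = -1 − (z₀ + w) = (-1 − z₀) − w = 6 − w.
f(z) = 1/(6 − w)^3 = (1/(6)^3) · (1 − w/(6))^{−3}.
By the binomial series (1−u)^{−3} = Σ_{n≥0} C(n+2, 2) u^n for |u|<1, with u = w/(6):
  c_n = C(n+2, 2) / (6)^(n+3).
  c_0 = 1/(6)^3 = 1/216.
  c_1 = 3/(6)^4 = 1/432.
  c_2 = 6/(6)^5 = 1/1296.
The series is valid for |w/d| < 1, i.e. |z − z₀| < |d|.
Radius of convergence: R = |-1 − z₀| = |6| = 6 (distance from z₀ to the singularity z = -1).

c_0 = 1/216, c_1 = 1/432, c_2 = 1/1296; R = 6.


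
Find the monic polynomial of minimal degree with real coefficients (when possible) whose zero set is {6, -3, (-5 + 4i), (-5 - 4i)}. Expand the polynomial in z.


The polynomial is p(z) = ∏_{α ∈ S} (z − α), where S = {6, -3, (-5 + 4i), (-5 - 4i)}.
Expanding the product yields: p(z) = z^4 + 7·z^3 -7·z^2 -303·z -738.
Note conjugate pairs combine to real quadratics: (z − (-5+4i))(z − (-5−4i)) = z² + 10z + 41.
The resulting polynomial has degree 4 and real coefficients as required.

p(z) = z^4 + 7·z^3 -7·z^2 -303·z -738.


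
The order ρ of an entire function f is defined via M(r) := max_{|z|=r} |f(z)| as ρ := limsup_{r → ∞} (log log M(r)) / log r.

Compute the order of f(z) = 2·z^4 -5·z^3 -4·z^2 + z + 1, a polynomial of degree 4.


|f(z)| ≤ Σ|c_k|·r^k = O(r^4) as r → ∞. Polynomial growth is O(e^{r^ε}) for every ε > 0 (since r^4/e^{r^ε} → 0), so ρ ≤ ε for all ε > 0, i.e. ρ = 0. Every nonconstant polynomial has order 0.
Therefore ρ = 0.

Order ρ = 0.


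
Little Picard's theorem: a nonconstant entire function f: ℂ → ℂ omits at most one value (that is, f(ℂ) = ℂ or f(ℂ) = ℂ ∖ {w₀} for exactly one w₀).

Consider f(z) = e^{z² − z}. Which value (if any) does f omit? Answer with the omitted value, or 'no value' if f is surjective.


Little Picard bounds the complement of f(ℂ) to at most one point.
The exponent g(z) = z² − z is a nonconstant polynomial, hence surjective onto ℂ. So e^{g(z)} takes every value in {e^w : w ∈ ℂ} = ℂ ∖ {0}. Adding 0 shifts the range to ℂ ∖ {0}. f omits exactly 0.

Omitted value: 0.


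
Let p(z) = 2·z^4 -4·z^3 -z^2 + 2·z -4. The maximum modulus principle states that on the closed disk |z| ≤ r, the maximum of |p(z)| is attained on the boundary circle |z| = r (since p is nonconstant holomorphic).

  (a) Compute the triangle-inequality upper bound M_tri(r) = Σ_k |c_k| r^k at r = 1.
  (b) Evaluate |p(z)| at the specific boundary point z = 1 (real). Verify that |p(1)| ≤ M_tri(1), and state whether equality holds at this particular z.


Coefficients: c_0 = -4, c_1 = 2, c_2 = -1, c_3 = -4, c_4 = 2. Radius r = 1.
Part (a). Triangle bound: M_tri(r) = Σ_k |c_k| r^k
  = |-4|·1^0 + |2|·1^1 + |-1|·1^2 + |-4|·1^3 + |2|·1^4
  = 4 + 2 + 1 + 4 + 2 = 13.
This bounds M(r) := max_{|z|=r} |p(z)| from above; equality holds iff all terms c_k z^k can be made to align in phase at a single z on |z|=r.
Part (b). At z = 1 (real, on the circle |z| = r):
  p(1) = (-4)·1^0 + (2)·1^1 + (-1)·1^2 + (-4)·1^3 + (2)·1^4 = -5.
  |p(1)| = 5.
Check: |p(1)| = 5 ≤ 13 = M_tri(1). ✓ Equality does not hold at z = 1 (the coefficients have mixed signs, so the terms do not all align in phase there).

M_tri(1) = 13; |p(1)| = 5; equality at z=1: no.


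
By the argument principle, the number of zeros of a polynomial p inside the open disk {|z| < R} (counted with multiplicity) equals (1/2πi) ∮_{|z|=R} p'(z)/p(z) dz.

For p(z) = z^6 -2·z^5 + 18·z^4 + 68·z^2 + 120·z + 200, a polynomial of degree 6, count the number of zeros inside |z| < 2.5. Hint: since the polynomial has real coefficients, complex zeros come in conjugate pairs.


The zeros of p are: (-1 + 1i), (-1 - 1i), (1 + 3i), (1 - 3i), (1 + 3i), (1 - 3i).
Their magnitudes are: 1.414, 1.414, 3.162, 3.162, 3.162, 3.162.
Zeros with |z| < R = 2.5: (-1 + 1i), (-1 - 1i).
Count = 2.
By the argument principle, (1/2πi) ∮_{|z|=R} p'(z)/p(z) dz equals exactly this count.

Number of zeros inside |z| < 2.5: 2.


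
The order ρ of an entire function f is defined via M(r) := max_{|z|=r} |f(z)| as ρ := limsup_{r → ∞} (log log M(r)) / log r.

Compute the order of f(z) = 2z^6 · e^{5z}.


M(r) = max_{|z|=r} |2|·|z|^6·|e^{5z}| = 2·r^6 · e^{5r^1} (the factors attain their maxima compatibly on |z|=r). Then log M(r) = log 2 + 6·log r + 5r^1, dominated by the last term, so log log M(r) ~ 1·log r. The polynomial factor 2z^6 contributes only a log r term and does not affect the order. ρ = 1.
Therefore ρ = 1.

Order ρ = 1.


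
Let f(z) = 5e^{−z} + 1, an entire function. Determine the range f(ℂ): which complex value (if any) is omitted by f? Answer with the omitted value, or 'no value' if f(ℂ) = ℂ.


Little Picard bounds the complement of f(ℂ) to at most one point.
e^{−z} is never zero on ℂ, so 5·e^{−z} takes every value in ℂ ∖ {0}. Adding 1 shifts the range to ℂ ∖ {1}. Thus f omits exactly the value 1.

Omitted value: 1.


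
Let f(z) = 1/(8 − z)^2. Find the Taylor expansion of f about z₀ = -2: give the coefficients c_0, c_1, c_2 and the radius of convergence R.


Let w = z − z₀, so z = z₀ + w.
Then 8 − z = 8 − (z₀ + w) = (8 − z₀) − w = 10 − w.
f(z) = 1/(10 − w)^2 = (1/(10)^2) · (1 − w/(10))^{−2}.
By the binomial series (1−u)^{−2} = Σ_{n≥0} C(n+1, 1) u^n for |u|<1, with u = w/(10):
  c_n = C(n+1, 1) / (10)^(n+2).
  c_0 = 1/(10)^2 = 1/100.
  c_1 = 2/(10)^3 = 1/500.
  c_2 = 3/(10)^4 = 3/10000.
The series is valid for |w/d| < 1, i.e. |z − z₀| < |d|.
Radius of convergence: R = |8 − z₀| = |10| = 10 (distance from z₀ to the singularity z = 8).

c_0 = 1/100, c_1 = 1/500, c_2 = 3/10000; R = 10.


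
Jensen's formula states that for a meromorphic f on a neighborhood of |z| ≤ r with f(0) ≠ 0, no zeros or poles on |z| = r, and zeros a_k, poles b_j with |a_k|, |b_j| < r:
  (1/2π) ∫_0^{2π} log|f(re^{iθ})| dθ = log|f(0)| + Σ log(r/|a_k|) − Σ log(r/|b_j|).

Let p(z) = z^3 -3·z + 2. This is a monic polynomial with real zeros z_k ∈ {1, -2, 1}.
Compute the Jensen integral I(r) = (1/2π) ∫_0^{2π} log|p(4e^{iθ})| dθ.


Zeros: -2, 1, 1; r = 4.
Inside |z| < r: -2, 1, 1. Outside (|z| ≥ r): ∅.
p(0) = 2, so log|p(0)| = log(2) = 0.6931.
Apply Jensen: I(r) = log|p(0)| + Σ_k log(r/|z_k|), summed over zeros inside |z| < r.
  log(r/|z_k|) for z_k = 1: log(4/1) = 1.3863
  log(r/|z_k|) for z_k = -2: log(4/2) = 0.6931
  log(r/|z_k|) for z_k = 1: log(4/1) = 1.3863
Sum over inside zeros: 3.4657.
I(r) = log|p(0)| + (inside sum) = 0.6931 + 3.4657 = 4.1589.
Closed form (all zeros inside, monic): I(r) = n·log(r) = 3·log(4) = 4.1589. ✓

I(r) ≈ 4.1589.
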